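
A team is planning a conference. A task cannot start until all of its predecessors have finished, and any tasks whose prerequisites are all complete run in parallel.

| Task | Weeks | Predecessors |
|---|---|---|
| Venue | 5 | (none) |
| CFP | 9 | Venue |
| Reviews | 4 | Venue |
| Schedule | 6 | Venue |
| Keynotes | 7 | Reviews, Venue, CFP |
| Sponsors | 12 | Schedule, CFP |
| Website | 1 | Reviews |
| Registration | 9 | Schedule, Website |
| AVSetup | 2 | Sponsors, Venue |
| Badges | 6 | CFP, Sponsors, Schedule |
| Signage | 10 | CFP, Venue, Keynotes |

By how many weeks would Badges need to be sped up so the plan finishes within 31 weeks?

1

Current finish: 32 weeks; target: 31.
Badges is on every critical path, so each week cut from Badges cuts the finish by one (this holds down to a finish of 31).
Need 32 − 31 = 1 week off Badges → Badges becomes 5 weeks, finish becomes 31.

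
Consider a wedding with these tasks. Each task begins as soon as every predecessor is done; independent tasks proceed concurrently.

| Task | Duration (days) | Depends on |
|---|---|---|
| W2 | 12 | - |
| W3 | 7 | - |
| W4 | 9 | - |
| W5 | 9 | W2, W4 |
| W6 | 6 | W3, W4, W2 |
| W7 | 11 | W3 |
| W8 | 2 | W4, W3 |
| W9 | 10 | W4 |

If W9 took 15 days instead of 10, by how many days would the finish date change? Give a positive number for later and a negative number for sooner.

Actual critical path: W2→W5 = 12+9 = 21 ⇒ 21 days.
W9 has 2 days of float (longest path through it is 19).
New critical path: W4→W9 = 9+15 = 24 ⇒ 24 days.
Change in finish: 24 − 21 = +3 days.

3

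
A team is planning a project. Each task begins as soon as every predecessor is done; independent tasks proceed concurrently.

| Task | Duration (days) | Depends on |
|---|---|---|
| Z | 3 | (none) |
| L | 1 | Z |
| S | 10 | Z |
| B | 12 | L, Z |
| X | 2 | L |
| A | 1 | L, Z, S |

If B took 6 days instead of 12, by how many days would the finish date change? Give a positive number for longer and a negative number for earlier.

-2

Actual critical path: Z→L→B = 3+1+12 = 16 ⇒ 16 days.
Since B is critical, the -6 change carries straight to that chain (now 10 days).
Now Z→S→A = 3+10+1 = 14 is longest, so the finish becomes 14 days.
Change in finish: 14 − 16 = -2 days.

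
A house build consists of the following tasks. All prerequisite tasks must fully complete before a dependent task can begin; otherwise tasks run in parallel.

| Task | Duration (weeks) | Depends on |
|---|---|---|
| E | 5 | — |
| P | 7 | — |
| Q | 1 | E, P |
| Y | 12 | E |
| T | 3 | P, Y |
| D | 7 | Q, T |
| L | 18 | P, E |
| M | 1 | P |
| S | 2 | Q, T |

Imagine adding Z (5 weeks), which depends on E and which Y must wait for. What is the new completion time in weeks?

32

Originally the house build takes 27 weeks.
With Z inserted, Y now waits for max(E, Z).
New critical path: E→Z→Y→T→D = 5+5+12+3+7 = 32 ⇒ 32 weeks.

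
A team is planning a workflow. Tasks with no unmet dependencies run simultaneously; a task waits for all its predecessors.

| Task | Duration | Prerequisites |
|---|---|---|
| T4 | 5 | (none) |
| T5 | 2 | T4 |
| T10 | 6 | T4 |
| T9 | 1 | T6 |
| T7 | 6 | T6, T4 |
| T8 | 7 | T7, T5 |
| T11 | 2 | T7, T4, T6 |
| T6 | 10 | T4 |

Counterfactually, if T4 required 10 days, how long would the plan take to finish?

33

Baseline: T4→T6→T7→T8 = 5+10+6+7 = 28 → 28 days.
T4 is on the critical path; changing it to 10 makes that path 33 days.
That remains the longest chain; total 33 days.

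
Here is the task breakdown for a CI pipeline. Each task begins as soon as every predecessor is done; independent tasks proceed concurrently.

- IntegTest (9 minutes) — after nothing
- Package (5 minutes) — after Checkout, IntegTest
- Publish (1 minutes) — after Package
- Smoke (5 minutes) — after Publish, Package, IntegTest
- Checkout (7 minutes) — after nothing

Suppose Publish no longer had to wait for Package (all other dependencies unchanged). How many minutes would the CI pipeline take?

With the dependency in place, IntegTest→Package→Publish→Smoke = 9+5+1+5 = 20 sets the finish at 20 minutes.
Without Package→Publish, Publish's earliest start moves from 14 to 0.
New critical path: IntegTest→Package→Smoke = 9+5+5 = 19 ⇒ 19 minutes.

19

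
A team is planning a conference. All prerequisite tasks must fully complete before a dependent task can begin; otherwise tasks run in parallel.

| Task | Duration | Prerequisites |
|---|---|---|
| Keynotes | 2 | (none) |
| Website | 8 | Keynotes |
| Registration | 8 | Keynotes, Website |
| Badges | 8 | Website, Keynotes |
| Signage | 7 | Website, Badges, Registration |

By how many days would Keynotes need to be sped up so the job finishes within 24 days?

1

Current finish: 25 days; target: 24.
Keynotes is on every critical path, so each day cut from Keynotes cuts the finish by one (this holds down to a finish of 24).
Need 25 − 24 = 1 day off Keynotes → Keynotes becomes 1 day, finish becomes 24.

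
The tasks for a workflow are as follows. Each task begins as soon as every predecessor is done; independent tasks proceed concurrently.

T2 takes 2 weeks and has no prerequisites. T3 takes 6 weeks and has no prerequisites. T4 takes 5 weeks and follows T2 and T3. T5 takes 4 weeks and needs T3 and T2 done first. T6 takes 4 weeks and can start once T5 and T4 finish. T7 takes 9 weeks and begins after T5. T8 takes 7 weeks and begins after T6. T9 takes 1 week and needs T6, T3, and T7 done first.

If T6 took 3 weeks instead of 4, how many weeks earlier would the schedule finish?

The binding path is T3→T4→T6→T8 = 6+5+4+7 = 22; finish at 22 weeks.
T6 lies on that path, so at 3 weeks the path becomes 21 weeks.
That remains the longest chain; total 21 weeks.
Change in finish: 21 − 22 = -1 weeks.

1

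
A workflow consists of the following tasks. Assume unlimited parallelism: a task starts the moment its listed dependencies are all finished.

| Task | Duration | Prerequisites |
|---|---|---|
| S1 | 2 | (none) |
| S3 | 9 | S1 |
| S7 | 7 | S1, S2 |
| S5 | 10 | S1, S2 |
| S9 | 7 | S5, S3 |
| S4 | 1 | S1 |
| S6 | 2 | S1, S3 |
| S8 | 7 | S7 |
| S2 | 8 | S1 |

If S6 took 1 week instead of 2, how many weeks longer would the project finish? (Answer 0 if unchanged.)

0

Critical path before the change: S1→S2→S5→S9 = 2+8+10+7 = 27 giving 27 weeks.
S6 has 14 weeks of float (longest path through it is 13).
No other chain overtakes it, so the finish is 27 weeks.
Change in finish: 27 − 27 = +0 weeks.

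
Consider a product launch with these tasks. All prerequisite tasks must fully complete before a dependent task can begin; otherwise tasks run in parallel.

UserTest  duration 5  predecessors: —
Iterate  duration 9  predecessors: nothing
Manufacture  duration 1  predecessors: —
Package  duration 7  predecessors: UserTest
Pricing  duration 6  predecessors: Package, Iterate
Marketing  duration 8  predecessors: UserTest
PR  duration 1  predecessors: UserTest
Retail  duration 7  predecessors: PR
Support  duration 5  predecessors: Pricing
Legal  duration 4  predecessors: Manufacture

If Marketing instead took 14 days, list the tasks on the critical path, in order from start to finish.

UserTest, Package, Pricing, Support

As given, the longest chain is UserTest→Package→Pricing→Support = 5+7+6+5 = 23, so the finish is 23 days.
Marketing has 10 days of float (longest path through it is 13).
No other chain overtakes it, so the finish is 23 days.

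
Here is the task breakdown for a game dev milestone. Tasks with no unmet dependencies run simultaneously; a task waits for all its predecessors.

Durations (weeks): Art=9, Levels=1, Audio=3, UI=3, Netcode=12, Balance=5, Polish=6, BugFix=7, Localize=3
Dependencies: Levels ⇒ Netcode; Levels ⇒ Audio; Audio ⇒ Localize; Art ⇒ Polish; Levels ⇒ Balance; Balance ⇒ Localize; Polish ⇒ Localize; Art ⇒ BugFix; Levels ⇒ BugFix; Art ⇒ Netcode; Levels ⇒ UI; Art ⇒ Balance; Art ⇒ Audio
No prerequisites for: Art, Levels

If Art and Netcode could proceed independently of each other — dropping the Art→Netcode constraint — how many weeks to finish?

With the dependency in place, Art→Netcode = 9+12 = 21 sets the finish at 21 weeks.
Without Art→Netcode, Netcode's earliest start moves from 9 to 1.
The longest chain is now Art→Polish→Localize = 9+6+3 = 18, so the job takes 18 weeks.

18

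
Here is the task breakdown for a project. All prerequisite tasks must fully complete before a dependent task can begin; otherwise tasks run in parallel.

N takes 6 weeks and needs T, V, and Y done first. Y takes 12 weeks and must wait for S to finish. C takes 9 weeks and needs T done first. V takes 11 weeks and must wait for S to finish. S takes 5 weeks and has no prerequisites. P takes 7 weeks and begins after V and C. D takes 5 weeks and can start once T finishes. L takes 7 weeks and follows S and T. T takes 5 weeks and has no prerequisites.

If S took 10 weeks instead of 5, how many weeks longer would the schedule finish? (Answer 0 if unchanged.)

5

As given, the longest chain is S→V→P = 5+11+7 = 23, so the finish is 23 weeks.
S is on the critical path; changing it to 10 makes that path 28 weeks.
No other chain overtakes it, so the finish is 28 weeks.
Change in finish: 28 − 23 = +5 weeks.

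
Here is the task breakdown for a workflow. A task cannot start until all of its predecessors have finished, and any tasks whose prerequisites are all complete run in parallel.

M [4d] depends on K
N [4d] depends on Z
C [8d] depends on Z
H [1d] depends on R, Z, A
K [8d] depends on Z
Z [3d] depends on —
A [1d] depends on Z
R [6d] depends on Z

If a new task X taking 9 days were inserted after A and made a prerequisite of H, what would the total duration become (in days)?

15

Originally the workflow takes 15 days.
With X inserted, H now waits for max(R, Z, A, X).
New critical path: Z→K→M = 3+8+4 = 15 ⇒ 15 days.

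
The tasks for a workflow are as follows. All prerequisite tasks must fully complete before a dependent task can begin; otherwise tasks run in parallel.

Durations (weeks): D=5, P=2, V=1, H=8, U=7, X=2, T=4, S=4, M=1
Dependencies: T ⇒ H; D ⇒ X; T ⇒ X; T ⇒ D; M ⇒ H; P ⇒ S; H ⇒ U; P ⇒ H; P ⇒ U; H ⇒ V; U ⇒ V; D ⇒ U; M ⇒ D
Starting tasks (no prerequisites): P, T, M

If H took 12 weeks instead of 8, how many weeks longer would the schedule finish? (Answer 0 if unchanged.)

4

Critical path before the change: T→H→U→V = 4+8+7+1 = 20 giving 20 weeks.
H lies on that path, so at 12 weeks the path becomes 24 weeks.
No other chain overtakes it, so the finish is 24 weeks.
Change in finish: 24 − 20 = +4 weeks.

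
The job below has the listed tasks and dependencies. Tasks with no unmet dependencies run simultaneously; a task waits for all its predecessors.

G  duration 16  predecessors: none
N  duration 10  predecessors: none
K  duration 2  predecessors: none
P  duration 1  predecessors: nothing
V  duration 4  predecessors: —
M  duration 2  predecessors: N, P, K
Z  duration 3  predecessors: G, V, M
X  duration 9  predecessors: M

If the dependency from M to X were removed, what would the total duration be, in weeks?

Before: longest chain N→M→X = 10+2+9 = 21, finish 21.
Without M→X, X's earliest start moves from 12 to 0.
New critical path: G→Z = 16+3 = 19 ⇒ 19 weeks.

19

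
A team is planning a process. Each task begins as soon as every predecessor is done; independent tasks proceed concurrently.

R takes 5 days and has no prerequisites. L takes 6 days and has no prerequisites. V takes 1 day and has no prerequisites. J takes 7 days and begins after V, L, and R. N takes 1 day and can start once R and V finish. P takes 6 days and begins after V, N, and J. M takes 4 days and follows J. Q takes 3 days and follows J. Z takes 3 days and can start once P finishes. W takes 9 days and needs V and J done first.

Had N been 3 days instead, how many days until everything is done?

22

The binding path is L→J→P→Z = 6+7+6+3 = 22; finish at 22 days.
N is off the critical path — its longest chain is 15 days, giving 7 of slack.
The critical path is still L→J→P→Z; finish is now 22 days.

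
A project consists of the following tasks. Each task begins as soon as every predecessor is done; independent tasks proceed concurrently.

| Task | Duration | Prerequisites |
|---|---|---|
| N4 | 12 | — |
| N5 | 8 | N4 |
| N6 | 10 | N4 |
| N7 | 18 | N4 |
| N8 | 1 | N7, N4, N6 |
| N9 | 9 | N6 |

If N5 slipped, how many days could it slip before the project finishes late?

11

Critical path: N4→N6→N9 = 12+10+9 = 31, so the finish is 31 days.
The longest chain containing N5 totals 20 days.
So N5 can slip 31 − 20 = 11 days.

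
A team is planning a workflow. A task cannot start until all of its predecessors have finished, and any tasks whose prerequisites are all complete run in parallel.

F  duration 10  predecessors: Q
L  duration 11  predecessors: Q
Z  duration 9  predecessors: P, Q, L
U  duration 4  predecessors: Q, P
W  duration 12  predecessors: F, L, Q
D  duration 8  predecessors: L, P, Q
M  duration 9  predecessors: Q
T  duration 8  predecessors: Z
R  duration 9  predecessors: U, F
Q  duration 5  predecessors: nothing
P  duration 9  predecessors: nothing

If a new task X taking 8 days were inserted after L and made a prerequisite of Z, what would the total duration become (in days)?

Originally the workflow takes 33 days.
With X inserted, Z now waits for max(P, Q, L, X).
New critical path: Q→L→X→Z→T = 5+11+8+9+8 = 41 ⇒ 41 days.

41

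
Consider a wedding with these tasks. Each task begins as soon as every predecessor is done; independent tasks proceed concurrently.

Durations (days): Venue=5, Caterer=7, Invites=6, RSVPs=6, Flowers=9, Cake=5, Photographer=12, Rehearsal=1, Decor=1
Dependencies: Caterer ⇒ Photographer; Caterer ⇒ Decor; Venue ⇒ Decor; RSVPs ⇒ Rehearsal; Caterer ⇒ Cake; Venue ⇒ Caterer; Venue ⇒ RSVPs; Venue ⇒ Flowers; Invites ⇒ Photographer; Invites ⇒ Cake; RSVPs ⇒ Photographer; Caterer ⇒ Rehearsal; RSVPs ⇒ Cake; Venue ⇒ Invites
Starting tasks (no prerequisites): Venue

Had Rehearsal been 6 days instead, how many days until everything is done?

The binding path is Venue→Caterer→Photographer = 5+7+12 = 24; finish at 24 days.
The longest path through Rehearsal is only 13 days, so Rehearsal has float 11.
That remains the longest chain; total 24 days.

24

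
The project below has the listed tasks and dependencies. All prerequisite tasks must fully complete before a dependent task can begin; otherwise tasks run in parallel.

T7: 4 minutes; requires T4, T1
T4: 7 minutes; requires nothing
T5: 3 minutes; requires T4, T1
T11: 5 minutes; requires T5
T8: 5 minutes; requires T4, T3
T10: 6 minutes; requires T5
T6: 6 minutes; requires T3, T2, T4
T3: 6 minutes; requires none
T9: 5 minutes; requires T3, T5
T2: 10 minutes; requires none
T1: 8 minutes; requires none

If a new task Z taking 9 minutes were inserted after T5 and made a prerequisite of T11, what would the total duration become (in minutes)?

Originally the project takes 17 minutes.
With Z inserted, T11 now waits for max(T5, Z).
New critical path: T1→T5→Z→T11 = 8+3+9+5 = 25 ⇒ 25 minutes.

25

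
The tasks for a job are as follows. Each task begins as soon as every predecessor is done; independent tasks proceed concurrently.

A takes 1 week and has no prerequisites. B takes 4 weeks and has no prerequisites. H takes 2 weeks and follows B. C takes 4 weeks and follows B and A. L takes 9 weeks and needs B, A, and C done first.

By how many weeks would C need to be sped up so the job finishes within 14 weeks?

3

Current finish: 17 weeks; target: 14.
C is on every critical path, so each week cut from C cuts the finish by one (this holds down to a finish of 14).
Need 17 − 14 = 3 weeks off C → C becomes 1 week, finish becomes 14.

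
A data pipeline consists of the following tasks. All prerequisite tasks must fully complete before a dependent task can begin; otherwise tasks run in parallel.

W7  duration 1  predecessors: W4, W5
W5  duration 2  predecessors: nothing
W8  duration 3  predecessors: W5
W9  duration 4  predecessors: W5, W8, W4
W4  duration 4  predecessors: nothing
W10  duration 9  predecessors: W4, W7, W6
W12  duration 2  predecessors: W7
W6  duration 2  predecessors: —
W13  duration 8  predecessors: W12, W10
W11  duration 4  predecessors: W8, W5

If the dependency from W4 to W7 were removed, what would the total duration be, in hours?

21

Original critical path: W4→W7→W10→W13 = 4+1+9+8 = 22 ⇒ 22 hours.
Without W4→W7, W7's earliest start moves from 4 to 2.
After: W4→W10→W13 = 4+9+8 = 21 → 21 hours.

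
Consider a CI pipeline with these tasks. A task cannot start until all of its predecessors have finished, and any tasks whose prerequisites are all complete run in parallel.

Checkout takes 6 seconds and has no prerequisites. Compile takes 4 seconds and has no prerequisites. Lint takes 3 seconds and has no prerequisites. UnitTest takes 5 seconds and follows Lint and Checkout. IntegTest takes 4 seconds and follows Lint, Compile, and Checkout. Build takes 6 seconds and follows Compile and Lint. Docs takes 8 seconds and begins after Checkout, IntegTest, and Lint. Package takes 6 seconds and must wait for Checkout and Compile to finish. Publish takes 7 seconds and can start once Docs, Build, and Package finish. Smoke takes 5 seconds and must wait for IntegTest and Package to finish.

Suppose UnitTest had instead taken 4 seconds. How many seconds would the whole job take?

25

The binding path is Checkout→IntegTest→Docs→Publish = 6+4+8+7 = 25; finish at 25 seconds.
UnitTest is off the critical path — its longest chain is 11 seconds, giving 14 of slack.
That remains the longest chain; total 25 seconds.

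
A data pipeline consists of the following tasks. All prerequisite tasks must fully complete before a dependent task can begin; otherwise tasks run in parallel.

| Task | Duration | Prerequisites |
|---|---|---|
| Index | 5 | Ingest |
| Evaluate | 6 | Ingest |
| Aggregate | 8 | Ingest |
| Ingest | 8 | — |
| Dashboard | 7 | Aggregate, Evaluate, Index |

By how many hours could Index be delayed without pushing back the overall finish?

The longest chain is Ingest→Aggregate→Dashboard = 8+8+7 = 23; overall finish 23 hours.
The longest chain containing Index totals 20 hours.
So Index can slip 16 − 13 = 3 hours.

3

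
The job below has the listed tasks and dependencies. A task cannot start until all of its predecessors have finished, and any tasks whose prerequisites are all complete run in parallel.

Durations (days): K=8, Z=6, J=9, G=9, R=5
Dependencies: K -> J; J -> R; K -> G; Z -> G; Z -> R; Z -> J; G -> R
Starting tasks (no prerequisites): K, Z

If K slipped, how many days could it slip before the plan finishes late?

Critical path: K→J→R = 8+9+5 = 22, so the finish is 22 days.
The longest chain containing K totals 22 days.
So K can slip 8 − 8 = 0 days.

0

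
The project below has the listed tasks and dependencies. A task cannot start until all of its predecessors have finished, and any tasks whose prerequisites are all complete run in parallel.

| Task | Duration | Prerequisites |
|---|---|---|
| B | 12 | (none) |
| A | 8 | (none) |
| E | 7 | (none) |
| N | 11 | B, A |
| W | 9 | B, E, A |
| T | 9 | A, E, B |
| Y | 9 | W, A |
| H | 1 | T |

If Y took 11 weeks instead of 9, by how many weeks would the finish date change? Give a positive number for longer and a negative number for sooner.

Baseline: B→W→Y = 12+9+9 = 30 → 30 weeks.
Y lies on that path, so at 11 weeks the path becomes 32 weeks.
No other chain overtakes it, so the finish is 32 weeks.
Change in finish: 32 − 30 = +2 weeks.

2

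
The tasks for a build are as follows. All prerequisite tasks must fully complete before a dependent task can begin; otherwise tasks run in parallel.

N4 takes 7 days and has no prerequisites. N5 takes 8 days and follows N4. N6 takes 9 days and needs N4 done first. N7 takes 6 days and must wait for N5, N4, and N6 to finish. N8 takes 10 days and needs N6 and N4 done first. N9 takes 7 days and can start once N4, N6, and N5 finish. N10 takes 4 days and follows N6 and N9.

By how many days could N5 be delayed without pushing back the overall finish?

N4→N6→N9→N10 = 7+9+7+4 = 27 sets the makespan at 27 days.
Longest path through N5: 26 days (earliest finish 15, latest finish 16).
Float = 27 − 26 = 1.

1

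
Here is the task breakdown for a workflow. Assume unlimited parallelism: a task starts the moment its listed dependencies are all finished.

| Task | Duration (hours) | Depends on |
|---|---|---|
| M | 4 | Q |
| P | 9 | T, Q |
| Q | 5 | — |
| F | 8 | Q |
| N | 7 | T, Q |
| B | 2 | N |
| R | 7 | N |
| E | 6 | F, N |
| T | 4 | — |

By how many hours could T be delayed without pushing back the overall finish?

Q→F→E = 5+8+6 = 19 sets the makespan at 19 hours.
T finishes as early as 4 and must finish by 5.
Float = 19 − 18 = 1.

1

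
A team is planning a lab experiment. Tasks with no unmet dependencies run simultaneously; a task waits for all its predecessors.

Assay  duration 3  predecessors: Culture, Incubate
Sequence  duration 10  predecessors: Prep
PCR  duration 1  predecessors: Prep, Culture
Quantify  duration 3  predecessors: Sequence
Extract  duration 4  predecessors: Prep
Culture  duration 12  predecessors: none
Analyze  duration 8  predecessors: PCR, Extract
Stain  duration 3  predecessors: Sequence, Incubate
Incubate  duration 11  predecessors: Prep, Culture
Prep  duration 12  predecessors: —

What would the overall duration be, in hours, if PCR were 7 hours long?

27

Baseline: Prep→Incubate→Assay = 12+11+3 = 26 → 26 hours.
The longest path through PCR is only 21 hours, so PCR has float 5.
Now Prep→PCR→Analyze = 12+7+8 = 27 is longest, so the finish becomes 27 hours.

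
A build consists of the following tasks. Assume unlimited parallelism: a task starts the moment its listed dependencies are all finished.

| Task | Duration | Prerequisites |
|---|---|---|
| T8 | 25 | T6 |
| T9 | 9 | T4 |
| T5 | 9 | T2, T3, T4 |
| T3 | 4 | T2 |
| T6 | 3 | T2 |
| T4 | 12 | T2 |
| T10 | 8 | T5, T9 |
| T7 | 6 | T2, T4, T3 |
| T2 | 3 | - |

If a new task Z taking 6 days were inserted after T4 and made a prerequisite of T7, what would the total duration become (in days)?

Originally the build takes 32 days.
With Z inserted, T7 now waits for max(T2, T4, T3, Z).
New critical path: T2→T4→T5→T10 = 3+12+9+8 = 32 ⇒ 32 days.

32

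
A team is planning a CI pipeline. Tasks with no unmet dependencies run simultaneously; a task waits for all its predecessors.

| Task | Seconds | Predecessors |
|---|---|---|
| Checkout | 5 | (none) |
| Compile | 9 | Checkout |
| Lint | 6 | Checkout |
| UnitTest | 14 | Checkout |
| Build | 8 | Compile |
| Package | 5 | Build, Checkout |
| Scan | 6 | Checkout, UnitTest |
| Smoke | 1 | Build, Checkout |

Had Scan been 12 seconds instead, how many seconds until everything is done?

31

Critical path before the change: Checkout→Compile→Build→Package = 5+9+8+5 = 27 giving 27 seconds.
Scan is off the critical path — its longest chain is 25 seconds, giving 2 of slack.
New critical path: Checkout→UnitTest→Scan = 5+14+12 = 31 ⇒ 31 seconds.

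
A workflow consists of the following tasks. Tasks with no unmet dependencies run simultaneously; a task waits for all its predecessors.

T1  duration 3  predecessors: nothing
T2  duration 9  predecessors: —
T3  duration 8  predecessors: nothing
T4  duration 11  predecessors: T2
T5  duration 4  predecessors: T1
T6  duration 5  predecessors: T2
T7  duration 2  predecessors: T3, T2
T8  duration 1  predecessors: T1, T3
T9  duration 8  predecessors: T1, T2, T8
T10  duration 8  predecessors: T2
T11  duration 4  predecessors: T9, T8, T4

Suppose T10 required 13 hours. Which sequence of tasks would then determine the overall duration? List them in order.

T2, T4, T11

Actual critical path: T2→T4→T11 = 9+11+4 = 24 ⇒ 24 hours.
The longest path through T10 is only 17 hours, so T10 has float 7.
No other chain overtakes it, so the finish is 24 hours.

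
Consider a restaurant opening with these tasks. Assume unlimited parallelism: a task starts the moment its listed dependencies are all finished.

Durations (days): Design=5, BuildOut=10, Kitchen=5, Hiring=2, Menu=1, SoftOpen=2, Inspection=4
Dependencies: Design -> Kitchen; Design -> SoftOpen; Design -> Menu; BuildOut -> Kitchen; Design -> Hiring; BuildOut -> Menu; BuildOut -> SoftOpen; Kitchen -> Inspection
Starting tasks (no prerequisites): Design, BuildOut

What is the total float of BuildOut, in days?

The longest chain is BuildOut→Kitchen→Inspection = 10+5+4 = 19; overall finish 19 days.
BuildOut finishes as early as 10 and must finish by 10.
Float = 19 − 19 = 0.

0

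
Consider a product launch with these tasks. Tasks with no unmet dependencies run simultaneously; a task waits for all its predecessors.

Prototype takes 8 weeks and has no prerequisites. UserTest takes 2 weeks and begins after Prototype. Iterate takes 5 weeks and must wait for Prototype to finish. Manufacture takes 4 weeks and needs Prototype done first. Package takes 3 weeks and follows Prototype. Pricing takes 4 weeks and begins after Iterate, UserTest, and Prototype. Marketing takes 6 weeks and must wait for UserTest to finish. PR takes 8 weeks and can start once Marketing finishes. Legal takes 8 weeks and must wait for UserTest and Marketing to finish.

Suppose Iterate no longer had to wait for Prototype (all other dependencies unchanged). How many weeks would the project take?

Original critical path: Prototype→UserTest→Marketing→PR = 8+2+6+8 = 24 ⇒ 24 weeks.
Without Prototype→Iterate, Iterate's earliest start moves from 8 to 0.
New critical path: Prototype→UserTest→Marketing→PR = 8+2+6+8 = 24 ⇒ 24 weeks.

24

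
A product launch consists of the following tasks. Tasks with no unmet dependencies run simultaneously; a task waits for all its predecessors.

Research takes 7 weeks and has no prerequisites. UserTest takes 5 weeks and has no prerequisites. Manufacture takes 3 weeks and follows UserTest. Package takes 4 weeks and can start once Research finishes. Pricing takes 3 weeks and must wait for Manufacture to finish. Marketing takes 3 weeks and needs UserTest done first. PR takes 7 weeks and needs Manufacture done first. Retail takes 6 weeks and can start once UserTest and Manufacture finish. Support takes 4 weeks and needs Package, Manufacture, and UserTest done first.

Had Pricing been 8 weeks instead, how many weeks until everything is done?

Baseline: Research→Package→Support = 7+4+4 = 15 → 15 weeks.
Pricing is off the critical path — its longest chain is 11 weeks, giving 4 of slack.
Now UserTest→Manufacture→Pricing = 5+3+8 = 16 is longest, so the finish becomes 16 weeks.

16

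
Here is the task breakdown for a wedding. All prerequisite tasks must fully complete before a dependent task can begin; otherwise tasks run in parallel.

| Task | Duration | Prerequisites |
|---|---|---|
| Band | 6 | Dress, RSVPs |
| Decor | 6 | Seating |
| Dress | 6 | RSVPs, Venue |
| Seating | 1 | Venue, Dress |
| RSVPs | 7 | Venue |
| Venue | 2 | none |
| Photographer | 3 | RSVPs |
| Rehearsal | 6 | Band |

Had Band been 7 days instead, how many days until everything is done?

As given, the longest chain is Venue→RSVPs→Dress→Band→Rehearsal = 2+7+6+6+6 = 27, so the finish is 27 days.
Band lies on that path, so at 7 days the path becomes 28 days.
That remains the longest chain; total 28 days.

28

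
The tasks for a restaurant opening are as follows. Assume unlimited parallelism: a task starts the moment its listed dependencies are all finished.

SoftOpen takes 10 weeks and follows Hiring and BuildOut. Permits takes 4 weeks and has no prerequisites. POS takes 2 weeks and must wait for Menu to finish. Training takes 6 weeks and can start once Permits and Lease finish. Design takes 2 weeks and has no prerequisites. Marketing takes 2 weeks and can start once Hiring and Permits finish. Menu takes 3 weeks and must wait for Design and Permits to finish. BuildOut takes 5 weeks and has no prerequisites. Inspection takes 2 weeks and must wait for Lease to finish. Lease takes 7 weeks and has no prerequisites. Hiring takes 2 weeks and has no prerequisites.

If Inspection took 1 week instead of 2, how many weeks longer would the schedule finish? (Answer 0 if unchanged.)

0

Critical path before the change: BuildOut→SoftOpen = 5+10 = 15 giving 15 weeks.
Inspection is off the critical path — its longest chain is 9 weeks, giving 6 of slack.
The critical path is still BuildOut→SoftOpen; finish is now 15 weeks.
Change in finish: 15 − 15 = +0 weeks.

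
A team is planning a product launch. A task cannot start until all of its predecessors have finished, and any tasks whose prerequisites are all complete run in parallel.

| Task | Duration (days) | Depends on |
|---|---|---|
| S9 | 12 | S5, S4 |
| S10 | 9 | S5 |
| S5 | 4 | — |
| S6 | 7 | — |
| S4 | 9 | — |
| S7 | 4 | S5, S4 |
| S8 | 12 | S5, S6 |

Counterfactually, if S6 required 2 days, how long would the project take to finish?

21

As given, the longest chain is S4→S9 = 9+12 = 21, so the finish is 21 days.
S6 is off the critical path — its longest chain is 19 days, giving 2 of slack.
No other chain overtakes it, so the finish is 21 days.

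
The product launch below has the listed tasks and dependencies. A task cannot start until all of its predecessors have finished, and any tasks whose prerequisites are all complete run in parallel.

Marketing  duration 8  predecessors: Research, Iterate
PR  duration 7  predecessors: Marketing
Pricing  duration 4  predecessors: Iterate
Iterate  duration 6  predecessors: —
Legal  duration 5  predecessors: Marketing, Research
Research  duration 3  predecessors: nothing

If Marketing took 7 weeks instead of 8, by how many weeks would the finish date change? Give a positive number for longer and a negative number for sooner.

As given, the longest chain is Iterate→Marketing→PR = 6+8+7 = 21, so the finish is 21 weeks.
Since Marketing is critical, the -1 change carries straight to that chain (now 20 weeks).
That remains the longest chain; total 20 weeks.
Change in finish: 20 − 21 = -1 weeks.

-1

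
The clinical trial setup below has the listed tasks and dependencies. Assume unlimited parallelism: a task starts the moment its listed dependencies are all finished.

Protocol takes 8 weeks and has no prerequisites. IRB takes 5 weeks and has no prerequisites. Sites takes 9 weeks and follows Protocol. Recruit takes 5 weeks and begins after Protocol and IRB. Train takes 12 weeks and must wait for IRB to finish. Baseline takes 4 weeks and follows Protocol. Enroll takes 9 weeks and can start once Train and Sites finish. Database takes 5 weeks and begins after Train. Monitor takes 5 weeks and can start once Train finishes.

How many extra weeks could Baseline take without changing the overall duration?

Protocol→Sites→Enroll = 8+9+9 = 26 sets the makespan at 26 weeks.
Longest path through Baseline: 12 weeks (earliest finish 12, latest finish 26).
Float = 26 − 12 = 14.

14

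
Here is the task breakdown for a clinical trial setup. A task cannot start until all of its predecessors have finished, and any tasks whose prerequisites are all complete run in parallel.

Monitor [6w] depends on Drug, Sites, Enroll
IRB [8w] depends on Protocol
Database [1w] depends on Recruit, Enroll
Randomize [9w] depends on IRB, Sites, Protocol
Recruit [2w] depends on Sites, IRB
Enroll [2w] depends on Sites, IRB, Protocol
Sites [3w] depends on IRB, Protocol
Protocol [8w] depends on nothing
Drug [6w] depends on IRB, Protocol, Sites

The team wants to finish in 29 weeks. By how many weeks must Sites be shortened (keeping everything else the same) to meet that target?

2

Current finish: 31 weeks; target: 29.
Sites is on every critical path, so each week cut from Sites cuts the finish by one (this holds down to a finish of 29).
Need 31 − 29 = 2 weeks off Sites → Sites becomes 1 week, finish becomes 29.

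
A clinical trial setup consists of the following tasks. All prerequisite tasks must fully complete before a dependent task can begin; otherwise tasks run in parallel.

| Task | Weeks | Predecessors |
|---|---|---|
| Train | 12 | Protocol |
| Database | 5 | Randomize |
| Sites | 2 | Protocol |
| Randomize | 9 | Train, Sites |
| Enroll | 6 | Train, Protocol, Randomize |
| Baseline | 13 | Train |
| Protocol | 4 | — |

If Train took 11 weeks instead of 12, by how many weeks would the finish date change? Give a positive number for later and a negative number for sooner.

-1

Critical path before the change: Protocol→Train→Randomize→Enroll = 4+12+9+6 = 31 giving 31 weeks.
Train lies on that path, so at 11 weeks the path becomes 30 weeks.
That remains the longest chain; total 30 weeks.
Change in finish: 30 − 31 = -1 weeks.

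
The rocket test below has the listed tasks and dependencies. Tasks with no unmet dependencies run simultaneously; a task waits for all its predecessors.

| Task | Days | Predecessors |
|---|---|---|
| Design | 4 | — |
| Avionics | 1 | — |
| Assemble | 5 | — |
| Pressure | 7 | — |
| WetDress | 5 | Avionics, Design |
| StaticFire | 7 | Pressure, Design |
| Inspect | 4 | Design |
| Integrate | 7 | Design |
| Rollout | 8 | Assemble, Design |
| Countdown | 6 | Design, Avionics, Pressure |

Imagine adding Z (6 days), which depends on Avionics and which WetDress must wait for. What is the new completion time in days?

14

Originally the plan takes 14 days.
With Z inserted, WetDress now waits for max(Avionics, Design, Z).
New critical path: Pressure→StaticFire = 7+7 = 14 ⇒ 14 days.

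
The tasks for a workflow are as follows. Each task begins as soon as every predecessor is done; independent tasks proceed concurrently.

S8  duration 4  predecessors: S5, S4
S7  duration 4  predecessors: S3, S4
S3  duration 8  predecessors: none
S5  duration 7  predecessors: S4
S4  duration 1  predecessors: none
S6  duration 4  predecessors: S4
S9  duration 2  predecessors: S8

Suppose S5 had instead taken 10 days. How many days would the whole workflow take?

17

The binding path is S4→S5→S8→S9 = 1+7+4+2 = 14; finish at 14 days.
S5 lies on that path, so at 10 days the path becomes 17 days.
No other chain overtakes it, so the finish is 17 days.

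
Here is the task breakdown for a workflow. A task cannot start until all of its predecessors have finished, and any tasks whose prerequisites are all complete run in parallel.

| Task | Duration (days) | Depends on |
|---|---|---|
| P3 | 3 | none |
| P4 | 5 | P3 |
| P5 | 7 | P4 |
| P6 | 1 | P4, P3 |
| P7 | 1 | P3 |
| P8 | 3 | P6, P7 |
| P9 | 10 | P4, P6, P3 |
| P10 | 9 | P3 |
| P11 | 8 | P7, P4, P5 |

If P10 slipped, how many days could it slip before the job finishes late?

11

Critical path: P3→P4→P5→P11 = 3+5+7+8 = 23, so the finish is 23 days.
P10 finishes as early as 12 and must finish by 23.
Float = 23 − 12 = 11.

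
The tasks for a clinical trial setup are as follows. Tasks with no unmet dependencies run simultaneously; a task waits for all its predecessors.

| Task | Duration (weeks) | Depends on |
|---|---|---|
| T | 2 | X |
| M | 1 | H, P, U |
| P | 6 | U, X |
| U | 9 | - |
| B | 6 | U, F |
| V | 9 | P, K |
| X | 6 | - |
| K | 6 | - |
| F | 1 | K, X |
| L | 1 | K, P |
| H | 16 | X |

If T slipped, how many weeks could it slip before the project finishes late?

Critical path: U→P→V = 9+6+9 = 24, so the finish is 24 weeks.
T finishes as early as 8 and must finish by 24.
Float = 24 − 8 = 16.

16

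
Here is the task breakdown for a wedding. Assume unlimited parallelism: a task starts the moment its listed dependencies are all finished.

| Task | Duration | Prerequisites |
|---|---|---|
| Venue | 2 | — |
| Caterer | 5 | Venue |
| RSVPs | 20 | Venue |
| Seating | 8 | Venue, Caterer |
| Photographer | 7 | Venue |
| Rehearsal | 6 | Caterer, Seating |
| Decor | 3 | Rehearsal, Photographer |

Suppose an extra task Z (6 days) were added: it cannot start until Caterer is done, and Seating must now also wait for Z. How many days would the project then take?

Originally the project takes 24 days.
With Z inserted, Seating now waits for max(Venue, Caterer, Z).
New critical path: Venue→Caterer→Z→Seating→Rehearsal→Decor = 2+5+6+8+6+3 = 30 ⇒ 30 days.

30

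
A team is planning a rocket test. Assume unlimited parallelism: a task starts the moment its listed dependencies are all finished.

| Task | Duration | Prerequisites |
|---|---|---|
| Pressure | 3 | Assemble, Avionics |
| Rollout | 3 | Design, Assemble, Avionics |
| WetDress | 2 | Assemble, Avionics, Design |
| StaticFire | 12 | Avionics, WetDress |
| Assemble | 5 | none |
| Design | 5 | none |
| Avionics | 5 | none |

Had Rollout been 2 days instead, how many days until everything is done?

19

As given, the longest chain is Design→WetDress→StaticFire = 5+2+12 = 19, so the finish is 19 days.
The longest path through Rollout is only 8 days, so Rollout has float 11.
No other chain overtakes it, so the finish is 19 days.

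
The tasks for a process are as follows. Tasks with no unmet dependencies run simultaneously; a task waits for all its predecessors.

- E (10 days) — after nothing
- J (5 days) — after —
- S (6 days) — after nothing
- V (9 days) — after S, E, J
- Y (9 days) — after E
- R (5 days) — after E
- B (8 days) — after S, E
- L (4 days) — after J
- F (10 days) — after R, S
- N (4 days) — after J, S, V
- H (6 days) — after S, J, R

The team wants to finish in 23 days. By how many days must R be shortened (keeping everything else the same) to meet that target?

2

Current finish: 25 days; target: 23.
R is on every critical path, so each day cut from R cuts the finish by one (this holds down to a finish of 23).
Need 25 − 23 = 2 days off R → R becomes 3 days, finish becomes 23.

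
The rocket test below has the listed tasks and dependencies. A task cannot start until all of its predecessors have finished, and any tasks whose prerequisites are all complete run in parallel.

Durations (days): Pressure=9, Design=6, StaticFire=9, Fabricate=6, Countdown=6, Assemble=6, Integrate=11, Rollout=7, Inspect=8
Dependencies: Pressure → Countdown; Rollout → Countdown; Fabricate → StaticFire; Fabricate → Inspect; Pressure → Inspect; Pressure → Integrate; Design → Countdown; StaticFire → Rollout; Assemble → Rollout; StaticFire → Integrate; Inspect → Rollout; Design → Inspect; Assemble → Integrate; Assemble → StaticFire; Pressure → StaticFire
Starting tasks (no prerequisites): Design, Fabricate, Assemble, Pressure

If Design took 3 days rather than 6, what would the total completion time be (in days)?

31

The binding path is Pressure→StaticFire→Rollout→Countdown = 9+9+7+6 = 31; finish at 31 days.
Design has 4 days of float (longest path through it is 27).
No other chain overtakes it, so the finish is 31 days.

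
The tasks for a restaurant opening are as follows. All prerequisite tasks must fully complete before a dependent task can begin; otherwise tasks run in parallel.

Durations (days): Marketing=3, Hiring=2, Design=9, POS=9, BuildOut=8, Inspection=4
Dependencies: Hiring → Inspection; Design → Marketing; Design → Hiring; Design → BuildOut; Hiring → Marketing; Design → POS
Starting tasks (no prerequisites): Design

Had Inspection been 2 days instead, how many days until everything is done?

Critical path before the change: Design→POS = 9+9 = 18 giving 18 days.
The longest path through Inspection is only 15 days, so Inspection has float 3.
The critical path is still Design→POS; finish is now 18 days.

18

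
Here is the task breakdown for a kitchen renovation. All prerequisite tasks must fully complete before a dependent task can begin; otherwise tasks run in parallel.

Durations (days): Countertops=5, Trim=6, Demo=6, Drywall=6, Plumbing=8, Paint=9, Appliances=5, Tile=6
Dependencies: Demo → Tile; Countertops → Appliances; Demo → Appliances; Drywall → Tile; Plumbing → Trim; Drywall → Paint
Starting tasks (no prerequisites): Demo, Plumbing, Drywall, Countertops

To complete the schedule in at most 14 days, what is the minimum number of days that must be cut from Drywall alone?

1

Current finish: 15 days; target: 14.
Drywall is on every critical path, so each day cut from Drywall cuts the finish by one (this holds down to a finish of 14).
Need 15 − 14 = 1 day off Drywall → Drywall becomes 5 days, finish becomes 14.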